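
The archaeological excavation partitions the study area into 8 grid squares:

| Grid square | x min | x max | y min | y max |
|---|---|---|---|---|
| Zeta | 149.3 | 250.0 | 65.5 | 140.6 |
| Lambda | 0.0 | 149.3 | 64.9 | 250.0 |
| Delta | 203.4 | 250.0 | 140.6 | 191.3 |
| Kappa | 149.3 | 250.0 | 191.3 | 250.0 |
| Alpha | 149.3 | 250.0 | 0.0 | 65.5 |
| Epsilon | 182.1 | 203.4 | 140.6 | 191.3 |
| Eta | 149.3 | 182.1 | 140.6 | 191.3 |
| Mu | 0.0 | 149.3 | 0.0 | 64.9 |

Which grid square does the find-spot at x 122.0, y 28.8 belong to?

The point has x = 122.0 and y = 28.8.
Only Mu satisfies 0.0 ≤ x ≤ 149.3 and 0.0 ≤ y ≤ 64.9.

Mu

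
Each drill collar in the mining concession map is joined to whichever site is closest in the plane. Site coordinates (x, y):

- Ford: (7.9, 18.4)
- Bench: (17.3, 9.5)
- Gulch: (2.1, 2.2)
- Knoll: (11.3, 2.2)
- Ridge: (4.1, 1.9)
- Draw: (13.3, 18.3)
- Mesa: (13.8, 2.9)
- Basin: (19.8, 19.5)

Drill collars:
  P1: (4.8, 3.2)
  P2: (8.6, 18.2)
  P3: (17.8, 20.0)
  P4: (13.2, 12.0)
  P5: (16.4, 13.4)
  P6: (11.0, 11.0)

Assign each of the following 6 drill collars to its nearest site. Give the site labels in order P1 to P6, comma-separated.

P1 → Ridge (d²=2.18)
P2 → Ford (d²=0.53)
P3 → Basin (d²=4.25)
P4 → Bench (d²=23.06)
P5 → Bench (d²=16.02)
P6 → Bench (d²=41.94)

Ridge, Ford, Basin, Bench, Bench, Bench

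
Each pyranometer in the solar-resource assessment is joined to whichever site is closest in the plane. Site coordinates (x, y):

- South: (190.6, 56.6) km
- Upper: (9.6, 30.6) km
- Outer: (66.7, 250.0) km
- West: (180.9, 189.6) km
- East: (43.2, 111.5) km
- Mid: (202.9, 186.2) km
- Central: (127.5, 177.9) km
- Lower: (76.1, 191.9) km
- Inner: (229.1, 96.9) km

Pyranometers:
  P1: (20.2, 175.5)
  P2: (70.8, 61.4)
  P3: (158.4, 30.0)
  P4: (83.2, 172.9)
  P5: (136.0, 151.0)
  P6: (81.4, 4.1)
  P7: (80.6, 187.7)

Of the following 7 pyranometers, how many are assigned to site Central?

1

P1 → Lower
P2 → East
P3 → South
P4 → Lower
P5 → Central
P6 → Upper
P7 → Lower
1 of the 7 goes to Central.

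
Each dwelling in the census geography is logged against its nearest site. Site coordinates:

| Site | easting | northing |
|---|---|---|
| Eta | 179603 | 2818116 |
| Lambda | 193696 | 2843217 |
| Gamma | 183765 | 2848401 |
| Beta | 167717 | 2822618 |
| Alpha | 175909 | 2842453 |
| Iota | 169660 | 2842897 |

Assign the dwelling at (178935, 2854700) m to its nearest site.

Gamma

Squared distances to each site:
Eta: 1338835280.000; Lambda: 349746410.000; Gamma: 63006301.000; Beta: 1155098248.000; Alpha: 159145685.000; Iota: 225336434.000.
Minimum at Gamma.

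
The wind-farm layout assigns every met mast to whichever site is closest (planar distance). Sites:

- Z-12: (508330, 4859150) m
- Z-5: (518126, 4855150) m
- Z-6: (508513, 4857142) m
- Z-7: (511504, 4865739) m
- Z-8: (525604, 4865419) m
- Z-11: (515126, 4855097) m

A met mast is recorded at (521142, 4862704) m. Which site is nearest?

Squared distances to each site:
Z-12: 176778260.000; Z-5: 66159172.000; Z-6: 190427485.000; Z-7: 102102269.000; Z-8: 27280669.000; Z-11: 94058705.000.
Minimum at Z-8.

Z-8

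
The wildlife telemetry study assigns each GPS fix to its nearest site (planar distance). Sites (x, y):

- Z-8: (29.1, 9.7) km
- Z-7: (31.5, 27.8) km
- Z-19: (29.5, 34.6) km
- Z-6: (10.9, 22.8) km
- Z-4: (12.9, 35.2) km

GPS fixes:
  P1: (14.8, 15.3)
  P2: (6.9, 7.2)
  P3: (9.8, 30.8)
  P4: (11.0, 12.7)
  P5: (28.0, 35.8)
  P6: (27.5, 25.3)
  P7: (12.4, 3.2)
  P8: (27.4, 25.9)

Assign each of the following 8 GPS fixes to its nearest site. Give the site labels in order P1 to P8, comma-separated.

P1 → Z-6 (d²=71.46)
P2 → Z-6 (d²=259.36)
P3 → Z-4 (d²=28.97)
P4 → Z-6 (d²=102.02)
P5 → Z-19 (d²=3.69)
P6 → Z-7 (d²=22.25)
P7 → Z-8 (d²=321.14)
P8 → Z-7 (d²=20.42)

Z-6, Z-6, Z-4, Z-6, Z-19, Z-7, Z-8, Z-7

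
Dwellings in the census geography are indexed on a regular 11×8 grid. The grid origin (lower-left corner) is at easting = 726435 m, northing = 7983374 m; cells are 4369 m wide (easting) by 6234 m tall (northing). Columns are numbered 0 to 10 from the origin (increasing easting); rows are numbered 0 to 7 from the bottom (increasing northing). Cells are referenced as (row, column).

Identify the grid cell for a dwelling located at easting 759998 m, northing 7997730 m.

(2, 7)

Column index: ⌊(759998 − 726435) / 4369⌋ = ⌊7.682⌋ = 7
Row offset from origin: ⌊(7997730 − 7983374) / 6234⌋ = ⌊2.303⌋ = 2 → row 2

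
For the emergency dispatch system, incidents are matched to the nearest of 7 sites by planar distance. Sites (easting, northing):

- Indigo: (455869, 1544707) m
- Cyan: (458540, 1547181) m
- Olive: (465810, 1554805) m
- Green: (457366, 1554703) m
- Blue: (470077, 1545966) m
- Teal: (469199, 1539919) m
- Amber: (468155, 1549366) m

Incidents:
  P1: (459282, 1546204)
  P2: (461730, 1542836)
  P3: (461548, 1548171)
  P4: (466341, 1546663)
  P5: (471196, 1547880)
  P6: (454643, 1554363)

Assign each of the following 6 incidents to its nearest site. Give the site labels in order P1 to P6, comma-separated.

P1 → Cyan (d²=1505093.00)
P2 → Cyan (d²=29055125.00)
P3 → Cyan (d²=10028164.00)
P4 → Amber (d²=10596805.00)
P5 → Blue (d²=4915557.00)
P6 → Green (d²=7530329.00)

Cyan, Cyan, Cyan, Amber, Blue, Green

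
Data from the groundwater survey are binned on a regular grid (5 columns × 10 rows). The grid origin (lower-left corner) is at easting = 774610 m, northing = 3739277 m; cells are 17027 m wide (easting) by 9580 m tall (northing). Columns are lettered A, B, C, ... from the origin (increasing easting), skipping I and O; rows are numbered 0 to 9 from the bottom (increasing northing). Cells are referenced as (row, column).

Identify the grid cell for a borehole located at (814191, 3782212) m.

(4, C)

Column index: ⌊(814191 − 774610) / 17027⌋ = ⌊2.325⌋ = 2 → column C
Row offset from origin: ⌊(3782212 − 3739277) / 9580⌋ = ⌊4.482⌋ = 4 → row 4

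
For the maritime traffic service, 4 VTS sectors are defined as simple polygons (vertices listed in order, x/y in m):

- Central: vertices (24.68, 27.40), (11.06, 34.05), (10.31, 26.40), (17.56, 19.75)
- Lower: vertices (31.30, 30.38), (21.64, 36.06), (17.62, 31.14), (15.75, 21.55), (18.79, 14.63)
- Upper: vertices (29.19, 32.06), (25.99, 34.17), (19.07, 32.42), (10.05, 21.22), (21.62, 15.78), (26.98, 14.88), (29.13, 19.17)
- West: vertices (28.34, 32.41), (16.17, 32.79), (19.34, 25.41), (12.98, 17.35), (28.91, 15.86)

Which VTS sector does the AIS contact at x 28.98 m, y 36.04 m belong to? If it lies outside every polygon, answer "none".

none

Cast a ray rightward from (28.98, 36.04). For each polygon, the edges (by vertex number in listed order) whose endpoints lie on opposite sides of y = 36.04, where each meets that height, and whether that is right or left of the point:
Central: no edge straddles that height → 0 crossings.
Lower: 1–2 at x≈21.674 (left), 2–3 at x≈21.624 (left) → 0 crossings.
Upper: no edge straddles that height → 0 crossings.
West: no edge straddles that height → 0 crossings.
All counts are even, so the point lies outside every listed polygon.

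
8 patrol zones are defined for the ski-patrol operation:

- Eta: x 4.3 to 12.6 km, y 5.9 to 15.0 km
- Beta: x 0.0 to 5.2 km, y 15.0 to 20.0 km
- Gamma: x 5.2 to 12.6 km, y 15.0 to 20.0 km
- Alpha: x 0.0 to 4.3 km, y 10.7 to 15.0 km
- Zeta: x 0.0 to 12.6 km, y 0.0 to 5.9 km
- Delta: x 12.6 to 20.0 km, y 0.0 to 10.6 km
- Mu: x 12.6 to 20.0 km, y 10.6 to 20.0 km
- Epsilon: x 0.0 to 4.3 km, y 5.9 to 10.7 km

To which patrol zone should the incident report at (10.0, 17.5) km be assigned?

The point has x = 10.0 and y = 17.5.
Only Gamma satisfies 5.2 ≤ x ≤ 12.6 and 15.0 ≤ y ≤ 20.0.

Gamma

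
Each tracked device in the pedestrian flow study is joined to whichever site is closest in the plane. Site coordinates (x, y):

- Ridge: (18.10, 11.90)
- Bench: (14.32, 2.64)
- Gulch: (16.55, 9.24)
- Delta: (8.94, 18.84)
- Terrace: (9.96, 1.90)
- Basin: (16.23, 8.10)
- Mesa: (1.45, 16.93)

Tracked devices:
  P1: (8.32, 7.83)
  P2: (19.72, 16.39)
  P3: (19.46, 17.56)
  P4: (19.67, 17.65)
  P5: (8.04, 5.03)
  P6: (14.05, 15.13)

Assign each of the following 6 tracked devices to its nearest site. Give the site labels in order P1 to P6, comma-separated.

Terrace, Ridge, Ridge, Ridge, Terrace, Ridge

P1 → Terrace (d²=37.85)
P2 → Ridge (d²=22.78)
P3 → Ridge (d²=33.89)
P4 → Ridge (d²=35.53)
P5 → Terrace (d²=13.48)
P6 → Ridge (d²=26.84)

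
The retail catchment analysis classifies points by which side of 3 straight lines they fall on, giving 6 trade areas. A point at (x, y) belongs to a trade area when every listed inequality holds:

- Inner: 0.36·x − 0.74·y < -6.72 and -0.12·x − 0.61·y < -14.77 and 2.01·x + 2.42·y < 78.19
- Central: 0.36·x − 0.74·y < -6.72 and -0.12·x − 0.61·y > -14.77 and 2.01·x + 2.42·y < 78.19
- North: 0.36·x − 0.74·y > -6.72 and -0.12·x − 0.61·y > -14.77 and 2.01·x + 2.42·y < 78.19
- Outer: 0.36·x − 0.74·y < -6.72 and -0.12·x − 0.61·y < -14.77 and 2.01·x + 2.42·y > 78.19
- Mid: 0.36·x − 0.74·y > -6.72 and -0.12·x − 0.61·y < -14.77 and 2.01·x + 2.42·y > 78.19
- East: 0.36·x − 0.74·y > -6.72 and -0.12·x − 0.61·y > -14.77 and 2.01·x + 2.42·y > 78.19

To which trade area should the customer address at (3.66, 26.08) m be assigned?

Inner

0.36·3.66 − 0.74·26.08 = -17.982, which is < -6.72
-0.12·3.66 − 0.61·26.08 = -16.348, which is < -14.77
2.01·3.66 + 2.42·26.08 = 70.470, which is < 78.19
This sign pattern matches Inner.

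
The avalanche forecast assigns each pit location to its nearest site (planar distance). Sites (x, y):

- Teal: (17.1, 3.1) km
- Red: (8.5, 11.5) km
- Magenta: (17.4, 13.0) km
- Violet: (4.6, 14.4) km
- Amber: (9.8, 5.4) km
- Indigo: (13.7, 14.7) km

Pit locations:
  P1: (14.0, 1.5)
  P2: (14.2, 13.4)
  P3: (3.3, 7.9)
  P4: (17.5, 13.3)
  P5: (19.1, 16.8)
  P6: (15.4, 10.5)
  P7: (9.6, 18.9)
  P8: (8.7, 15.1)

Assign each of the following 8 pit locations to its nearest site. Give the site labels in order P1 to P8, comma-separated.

Teal, Indigo, Red, Magenta, Magenta, Magenta, Indigo, Red

P1 → Teal (d²=12.17)
P2 → Indigo (d²=1.94)
P3 → Red (d²=40.00)
P4 → Magenta (d²=0.10)
P5 → Magenta (d²=17.33)
P6 → Magenta (d²=10.25)
P7 → Indigo (d²=34.45)
P8 → Red (d²=13.00)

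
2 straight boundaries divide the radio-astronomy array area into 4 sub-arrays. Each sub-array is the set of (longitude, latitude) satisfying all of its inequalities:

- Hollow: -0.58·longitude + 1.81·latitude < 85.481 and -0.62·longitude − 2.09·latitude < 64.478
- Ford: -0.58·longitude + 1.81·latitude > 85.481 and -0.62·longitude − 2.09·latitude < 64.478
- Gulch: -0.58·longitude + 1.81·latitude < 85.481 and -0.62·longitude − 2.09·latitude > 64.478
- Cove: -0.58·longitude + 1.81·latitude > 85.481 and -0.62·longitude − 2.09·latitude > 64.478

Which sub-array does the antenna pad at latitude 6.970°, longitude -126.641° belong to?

-0.58·-126.641 + 1.81·6.970 = 86.067, which is > 85.481
-0.62·-126.641 − 2.09·6.970 = 63.950, which is < 64.478
This sign pattern matches Ford.

Ford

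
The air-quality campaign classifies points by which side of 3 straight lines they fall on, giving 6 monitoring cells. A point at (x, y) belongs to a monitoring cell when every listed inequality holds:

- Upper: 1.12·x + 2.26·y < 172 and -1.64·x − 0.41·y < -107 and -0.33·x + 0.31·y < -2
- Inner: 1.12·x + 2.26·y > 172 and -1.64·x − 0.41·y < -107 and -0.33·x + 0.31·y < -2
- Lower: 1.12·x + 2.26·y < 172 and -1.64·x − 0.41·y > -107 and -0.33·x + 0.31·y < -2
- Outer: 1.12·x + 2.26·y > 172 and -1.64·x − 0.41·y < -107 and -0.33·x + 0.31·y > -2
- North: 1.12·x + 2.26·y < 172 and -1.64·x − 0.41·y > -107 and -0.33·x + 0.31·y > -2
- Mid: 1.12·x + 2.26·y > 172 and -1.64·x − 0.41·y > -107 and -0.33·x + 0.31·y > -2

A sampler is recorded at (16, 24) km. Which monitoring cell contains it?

North

1.12·16 + 2.26·24 = 72.160, which is < 172
-1.64·16 − 0.41·24 = -36.080, which is > -107
-0.33·16 + 0.31·24 = 2.160, which is > -2
This sign pattern matches North.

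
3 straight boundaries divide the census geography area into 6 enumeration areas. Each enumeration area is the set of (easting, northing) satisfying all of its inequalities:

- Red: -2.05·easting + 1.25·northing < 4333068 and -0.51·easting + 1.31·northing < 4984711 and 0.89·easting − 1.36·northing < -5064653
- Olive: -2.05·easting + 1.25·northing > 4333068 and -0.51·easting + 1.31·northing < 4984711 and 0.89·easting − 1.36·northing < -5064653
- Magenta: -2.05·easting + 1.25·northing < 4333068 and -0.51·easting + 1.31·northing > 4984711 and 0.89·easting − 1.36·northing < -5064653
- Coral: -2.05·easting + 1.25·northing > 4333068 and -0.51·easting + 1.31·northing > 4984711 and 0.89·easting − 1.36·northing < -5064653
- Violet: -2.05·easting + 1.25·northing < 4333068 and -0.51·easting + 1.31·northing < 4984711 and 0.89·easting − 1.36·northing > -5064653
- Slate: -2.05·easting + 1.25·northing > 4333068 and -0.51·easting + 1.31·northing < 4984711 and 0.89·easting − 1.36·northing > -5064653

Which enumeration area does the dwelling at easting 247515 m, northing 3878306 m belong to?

Slate

-2.05·247515 + 1.25·3878306 = 4340476.750, which is > 4333068
-0.51·247515 + 1.31·3878306 = 4954348.210, which is < 4984711
0.89·247515 − 1.36·3878306 = -5054207.810, which is > -5064653
This sign pattern matches Slate.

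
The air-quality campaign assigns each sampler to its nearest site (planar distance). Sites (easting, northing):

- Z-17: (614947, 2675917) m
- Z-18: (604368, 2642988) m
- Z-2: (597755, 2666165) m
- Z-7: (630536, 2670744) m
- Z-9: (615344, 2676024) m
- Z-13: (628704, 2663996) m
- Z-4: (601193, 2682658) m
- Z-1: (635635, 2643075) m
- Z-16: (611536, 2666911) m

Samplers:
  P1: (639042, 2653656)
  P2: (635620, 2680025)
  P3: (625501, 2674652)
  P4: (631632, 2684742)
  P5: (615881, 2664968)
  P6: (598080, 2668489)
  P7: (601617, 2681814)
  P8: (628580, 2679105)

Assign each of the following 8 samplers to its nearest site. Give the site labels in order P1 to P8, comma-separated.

P1 → Z-1 (d²=123565210.00)
P2 → Z-7 (d²=111984017.00)
P3 → Z-7 (d²=40623689.00)
P4 → Z-7 (d²=197145220.00)
P5 → Z-16 (d²=22654274.00)
P6 → Z-2 (d²=5506601.00)
P7 → Z-4 (d²=892112.00)
P8 → Z-7 (d²=73732257.00)

Z-1, Z-7, Z-7, Z-7, Z-16, Z-2, Z-4, Z-7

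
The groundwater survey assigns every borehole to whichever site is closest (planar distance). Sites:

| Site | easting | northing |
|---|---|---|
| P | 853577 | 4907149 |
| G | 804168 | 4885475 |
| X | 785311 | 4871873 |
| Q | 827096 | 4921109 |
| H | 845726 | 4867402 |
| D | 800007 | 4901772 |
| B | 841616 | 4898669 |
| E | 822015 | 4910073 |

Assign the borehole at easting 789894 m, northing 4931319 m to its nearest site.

D

Squared distances to each site:
P: 4639713389.000; G: 2305419412.000; X: 3554830805.000; Q: 1488232904.000; H: 7202595113.000; D: 975297978.000; B: 3741187784.000; E: 1483151157.000.
Minimum at D.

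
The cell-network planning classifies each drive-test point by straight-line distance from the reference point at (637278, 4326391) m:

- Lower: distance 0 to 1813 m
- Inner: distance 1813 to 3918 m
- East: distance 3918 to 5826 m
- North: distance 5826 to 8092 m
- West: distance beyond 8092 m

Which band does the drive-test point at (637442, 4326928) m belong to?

Distance = √((637442−637278)² + (4326928−4326391)²) = √(26896.000 + 288369.000) = 561.485 m.
0 ≤ 561.485 < 1813 → Lower.

Lower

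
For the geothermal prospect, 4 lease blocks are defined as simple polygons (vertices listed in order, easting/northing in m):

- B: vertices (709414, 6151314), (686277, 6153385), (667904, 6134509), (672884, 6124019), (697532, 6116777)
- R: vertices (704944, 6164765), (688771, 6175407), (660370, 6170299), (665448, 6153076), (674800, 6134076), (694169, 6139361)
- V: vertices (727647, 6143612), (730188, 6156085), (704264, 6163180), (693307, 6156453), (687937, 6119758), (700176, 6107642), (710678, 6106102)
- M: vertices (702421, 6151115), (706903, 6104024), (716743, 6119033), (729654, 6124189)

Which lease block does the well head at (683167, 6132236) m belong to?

Cast a ray rightward from (683167, 6132236). For each polygon, the edges (by vertex number in listed order) whose endpoints lie on opposite sides of northing = 6132236, where each meets that height, and whether that is right or left of the point:
B: 3–4 at easting≈668983.1 (left), 5–1 at easting≈702850.5 (right) → 1 crossing.
R: no edge straddles that height → 0 crossings.
V: 4–5 at easting≈689763.0 (right), 7–1 at easting≈722500.7 (right) → 2 crossings.
M: 1–2 at easting≈704217.9 (right), 4–1 at easting≈721515.3 (right) → 2 crossings.
Only B has an odd count, so the point is inside B.

B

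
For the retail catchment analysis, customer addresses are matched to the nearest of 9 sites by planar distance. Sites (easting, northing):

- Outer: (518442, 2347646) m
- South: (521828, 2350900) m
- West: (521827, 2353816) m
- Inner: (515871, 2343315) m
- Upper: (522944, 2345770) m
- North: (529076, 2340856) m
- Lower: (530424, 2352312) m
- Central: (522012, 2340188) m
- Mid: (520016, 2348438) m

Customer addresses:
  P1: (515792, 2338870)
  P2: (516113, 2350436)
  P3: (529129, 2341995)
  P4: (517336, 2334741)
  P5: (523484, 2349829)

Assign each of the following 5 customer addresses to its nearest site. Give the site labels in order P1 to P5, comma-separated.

P1 → Inner (d²=19764266.00)
P2 → Outer (d²=13208341.00)
P3 → North (d²=1300130.00)
P4 → Central (d²=51534785.00)
P5 → South (d²=3889377.00)

Inner, Outer, North, Central, South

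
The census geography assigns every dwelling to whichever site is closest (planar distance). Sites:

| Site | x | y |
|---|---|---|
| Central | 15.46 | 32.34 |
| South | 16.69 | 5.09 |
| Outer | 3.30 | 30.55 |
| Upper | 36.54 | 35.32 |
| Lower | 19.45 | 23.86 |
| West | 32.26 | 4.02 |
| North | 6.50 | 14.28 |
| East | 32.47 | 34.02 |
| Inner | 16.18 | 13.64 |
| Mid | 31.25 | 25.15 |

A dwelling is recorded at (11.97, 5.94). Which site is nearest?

South

Squared distances to each site:
Central: 709.140; South: 23.001; Outer: 680.821; Upper: 1466.869; Lower: 377.077; West: 415.370; North: 99.477; East: 1208.736; Inner: 77.014; Mid: 740.742.
Minimum at South.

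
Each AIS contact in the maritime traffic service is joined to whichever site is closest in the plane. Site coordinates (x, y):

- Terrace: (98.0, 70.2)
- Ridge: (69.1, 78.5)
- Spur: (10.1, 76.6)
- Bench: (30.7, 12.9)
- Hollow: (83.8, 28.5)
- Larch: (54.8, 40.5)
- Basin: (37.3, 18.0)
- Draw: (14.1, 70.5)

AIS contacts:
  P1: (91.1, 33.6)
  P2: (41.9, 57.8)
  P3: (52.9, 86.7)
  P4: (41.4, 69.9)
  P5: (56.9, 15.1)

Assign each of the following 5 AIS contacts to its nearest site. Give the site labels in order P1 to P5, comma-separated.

P1 → Hollow (d²=79.30)
P2 → Larch (d²=465.70)
P3 → Ridge (d²=329.68)
P4 → Draw (d²=745.65)
P5 → Basin (d²=392.57)

Hollow, Larch, Ridge, Draw, Basin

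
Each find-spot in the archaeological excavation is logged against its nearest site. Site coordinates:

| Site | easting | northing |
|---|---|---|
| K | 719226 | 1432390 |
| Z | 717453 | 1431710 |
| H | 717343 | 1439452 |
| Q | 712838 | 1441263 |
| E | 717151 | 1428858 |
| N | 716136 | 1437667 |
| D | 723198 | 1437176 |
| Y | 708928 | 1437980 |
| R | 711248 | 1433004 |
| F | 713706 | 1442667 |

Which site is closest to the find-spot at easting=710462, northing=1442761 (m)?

Q

Squared distances to each site:
K: 184365337.000; Z: 170998682.000; H: 58297642.000; Q: 7889380.000; E: 238036130.000; N: 58143112.000; D: 193397921.000; Y: 25211117.000; R: 95816845.000; F: 10532372.000.
Minimum at Q.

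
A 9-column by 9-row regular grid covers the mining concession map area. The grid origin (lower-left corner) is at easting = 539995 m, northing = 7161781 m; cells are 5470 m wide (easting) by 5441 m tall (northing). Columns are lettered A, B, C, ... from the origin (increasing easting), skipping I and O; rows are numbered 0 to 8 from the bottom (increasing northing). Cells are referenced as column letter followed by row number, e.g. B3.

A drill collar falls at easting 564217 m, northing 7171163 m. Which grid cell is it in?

Column index: ⌊(564217 − 539995) / 5470⌋ = ⌊4.428⌋ = 4 → column E
Row offset from origin: ⌊(7171163 − 7161781) / 5441⌋ = ⌊1.724⌋ = 1 → row 1

E1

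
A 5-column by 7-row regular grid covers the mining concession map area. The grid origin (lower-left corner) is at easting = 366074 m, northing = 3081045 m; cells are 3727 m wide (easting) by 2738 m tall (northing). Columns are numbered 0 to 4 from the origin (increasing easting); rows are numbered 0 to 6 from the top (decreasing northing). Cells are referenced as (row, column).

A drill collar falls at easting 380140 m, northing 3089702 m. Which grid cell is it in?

Column index: ⌊(380140 − 366074) / 3727⌋ = ⌊3.774⌋ = 3
Row offset from origin: ⌊(3089702 − 3081045) / 2738⌋ = ⌊3.162⌋ = 3 → row 3 (counted from top)

(3, 3)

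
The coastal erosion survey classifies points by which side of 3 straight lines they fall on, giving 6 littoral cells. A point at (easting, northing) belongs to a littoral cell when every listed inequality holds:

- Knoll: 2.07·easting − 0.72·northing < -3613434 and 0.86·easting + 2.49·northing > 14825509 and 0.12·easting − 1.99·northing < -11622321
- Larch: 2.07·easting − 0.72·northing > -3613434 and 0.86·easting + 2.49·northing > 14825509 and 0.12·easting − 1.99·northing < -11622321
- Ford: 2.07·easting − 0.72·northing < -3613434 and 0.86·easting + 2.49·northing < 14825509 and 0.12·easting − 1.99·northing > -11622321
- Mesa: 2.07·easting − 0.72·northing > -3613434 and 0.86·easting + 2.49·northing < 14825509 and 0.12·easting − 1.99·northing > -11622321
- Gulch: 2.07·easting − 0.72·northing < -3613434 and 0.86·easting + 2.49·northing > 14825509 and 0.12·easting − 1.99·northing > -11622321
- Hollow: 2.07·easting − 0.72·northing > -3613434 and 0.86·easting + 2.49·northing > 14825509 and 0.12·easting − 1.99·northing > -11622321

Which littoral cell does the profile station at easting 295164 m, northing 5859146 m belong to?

2.07·295164 − 0.72·5859146 = -3607595.640, which is > -3613434
0.86·295164 + 2.49·5859146 = 14843114.580, which is > 14825509
0.12·295164 − 1.99·5859146 = -11624280.860, which is < -11622321
This sign pattern matches Larch.

Larch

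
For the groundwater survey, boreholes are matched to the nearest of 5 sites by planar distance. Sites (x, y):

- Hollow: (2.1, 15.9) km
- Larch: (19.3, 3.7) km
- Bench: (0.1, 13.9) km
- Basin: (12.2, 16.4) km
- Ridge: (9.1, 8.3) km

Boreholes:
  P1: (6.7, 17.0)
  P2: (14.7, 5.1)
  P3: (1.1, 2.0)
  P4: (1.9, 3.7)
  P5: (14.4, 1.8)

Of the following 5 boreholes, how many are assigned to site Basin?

0

P1 → Hollow
P2 → Larch
P3 → Ridge
P4 → Ridge
P5 → Larch
0 of the 5 go to Basin.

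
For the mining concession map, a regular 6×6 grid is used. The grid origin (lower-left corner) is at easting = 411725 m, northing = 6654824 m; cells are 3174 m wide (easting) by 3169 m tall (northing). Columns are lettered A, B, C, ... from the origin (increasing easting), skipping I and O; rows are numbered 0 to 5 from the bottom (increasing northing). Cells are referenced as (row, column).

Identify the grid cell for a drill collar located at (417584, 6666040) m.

Column index: ⌊(417584 − 411725) / 3174⌋ = ⌊1.846⌋ = 1 → column B
Row offset from origin: ⌊(6666040 − 6654824) / 3169⌋ = ⌊3.539⌋ = 3 → row 3

(3, B)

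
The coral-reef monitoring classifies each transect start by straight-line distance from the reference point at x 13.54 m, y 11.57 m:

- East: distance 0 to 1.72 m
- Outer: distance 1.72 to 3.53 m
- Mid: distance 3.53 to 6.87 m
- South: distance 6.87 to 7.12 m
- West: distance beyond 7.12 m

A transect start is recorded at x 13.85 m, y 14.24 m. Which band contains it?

Outer

Distance = √((13.85−13.54)² + (14.24−11.57)²) = √(0.096 + 7.129) = 2.688 m.
1.72 ≤ 2.688 < 3.53 → Outer.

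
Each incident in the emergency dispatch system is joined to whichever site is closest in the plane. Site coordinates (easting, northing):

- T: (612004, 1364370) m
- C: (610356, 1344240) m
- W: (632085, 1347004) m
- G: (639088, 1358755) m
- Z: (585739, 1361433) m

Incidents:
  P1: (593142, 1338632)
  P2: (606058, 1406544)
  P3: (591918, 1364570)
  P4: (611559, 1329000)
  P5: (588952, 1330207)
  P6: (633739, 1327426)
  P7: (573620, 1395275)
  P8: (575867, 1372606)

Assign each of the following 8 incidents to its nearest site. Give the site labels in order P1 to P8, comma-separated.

P1 → C (d²=327771460.00)
P2 → T (d²=1814001192.00)
P3 → Z (d²=48020810.00)
P4 → C (d²=233704809.00)
P5 → C (d²=655056305.00)
P6 → W (d²=386033800.00)
P7 → Z (d²=1292151125.00)
P8 → Z (d²=222292313.00)

C, T, Z, C, C, W, Z, Z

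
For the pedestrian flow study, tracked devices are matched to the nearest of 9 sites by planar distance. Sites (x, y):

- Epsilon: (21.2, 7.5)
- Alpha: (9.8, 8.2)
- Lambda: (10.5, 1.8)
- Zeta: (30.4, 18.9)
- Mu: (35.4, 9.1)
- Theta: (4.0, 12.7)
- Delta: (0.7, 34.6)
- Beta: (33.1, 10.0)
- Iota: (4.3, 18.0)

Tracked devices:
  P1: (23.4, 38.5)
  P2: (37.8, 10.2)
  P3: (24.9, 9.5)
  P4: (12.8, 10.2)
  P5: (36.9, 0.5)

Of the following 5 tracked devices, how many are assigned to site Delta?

0

P1 → Zeta
P2 → Mu
P3 → Epsilon
P4 → Alpha
P5 → Mu
0 of the 5 go to Delta.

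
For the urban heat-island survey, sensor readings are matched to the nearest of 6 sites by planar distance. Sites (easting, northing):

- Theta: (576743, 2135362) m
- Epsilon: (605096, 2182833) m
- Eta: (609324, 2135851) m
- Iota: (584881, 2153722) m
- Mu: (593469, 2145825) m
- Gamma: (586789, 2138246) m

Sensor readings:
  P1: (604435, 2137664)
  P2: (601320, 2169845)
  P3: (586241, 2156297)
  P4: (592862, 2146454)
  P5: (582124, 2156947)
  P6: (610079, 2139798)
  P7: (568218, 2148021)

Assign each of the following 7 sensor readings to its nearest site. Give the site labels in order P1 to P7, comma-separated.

Eta, Epsilon, Iota, Mu, Iota, Eta, Theta

P1 → Eta (d²=27189290.00)
P2 → Epsilon (d²=182946320.00)
P3 → Iota (d²=8480225.00)
P4 → Mu (d²=764090.00)
P5 → Iota (d²=18001674.00)
P6 → Eta (d²=16148834.00)
P7 → Theta (d²=232925906.00)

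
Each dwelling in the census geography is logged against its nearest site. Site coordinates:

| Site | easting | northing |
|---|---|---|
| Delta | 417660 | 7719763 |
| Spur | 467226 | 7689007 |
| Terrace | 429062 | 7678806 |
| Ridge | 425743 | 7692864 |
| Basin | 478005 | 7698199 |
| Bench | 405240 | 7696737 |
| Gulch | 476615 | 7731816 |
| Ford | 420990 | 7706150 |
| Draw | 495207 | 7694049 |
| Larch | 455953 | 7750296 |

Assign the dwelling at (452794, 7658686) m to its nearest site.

Squared distances to each site:
Delta: 4964797885.000; Spur: 1127645665.000; Terrace: 968022224.000; Ridge: 1899892285.000; Basin: 2196871690.000; Bench: 3709261517.000; Gulch: 5915436941.000; Ford: 3264325712.000; Draw: 3049404338.000; Larch: 8402371381.000.
Minimum at Terrace.

Terrace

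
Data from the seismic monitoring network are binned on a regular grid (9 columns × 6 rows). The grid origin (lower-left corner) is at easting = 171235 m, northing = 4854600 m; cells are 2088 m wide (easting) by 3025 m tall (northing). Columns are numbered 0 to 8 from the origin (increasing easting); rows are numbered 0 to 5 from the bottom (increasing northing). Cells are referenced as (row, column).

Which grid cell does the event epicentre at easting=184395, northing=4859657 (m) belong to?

Column index: ⌊(184395 − 171235) / 2088⌋ = ⌊6.303⌋ = 6
Row offset from origin: ⌊(4859657 − 4854600) / 3025⌋ = ⌊1.672⌋ = 1 → row 1

(1, 6)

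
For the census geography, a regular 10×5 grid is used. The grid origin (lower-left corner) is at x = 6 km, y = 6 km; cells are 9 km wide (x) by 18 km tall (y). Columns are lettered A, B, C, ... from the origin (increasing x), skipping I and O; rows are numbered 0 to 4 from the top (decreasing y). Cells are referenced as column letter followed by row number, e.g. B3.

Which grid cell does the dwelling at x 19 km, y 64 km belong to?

Column index: ⌊(19 − 6) / 9⌋ = ⌊1.444⌋ = 1 → column B
Row offset from origin: ⌊(64 − 6) / 18⌋ = ⌊3.222⌋ = 3 → row 1 (counted from top)

B1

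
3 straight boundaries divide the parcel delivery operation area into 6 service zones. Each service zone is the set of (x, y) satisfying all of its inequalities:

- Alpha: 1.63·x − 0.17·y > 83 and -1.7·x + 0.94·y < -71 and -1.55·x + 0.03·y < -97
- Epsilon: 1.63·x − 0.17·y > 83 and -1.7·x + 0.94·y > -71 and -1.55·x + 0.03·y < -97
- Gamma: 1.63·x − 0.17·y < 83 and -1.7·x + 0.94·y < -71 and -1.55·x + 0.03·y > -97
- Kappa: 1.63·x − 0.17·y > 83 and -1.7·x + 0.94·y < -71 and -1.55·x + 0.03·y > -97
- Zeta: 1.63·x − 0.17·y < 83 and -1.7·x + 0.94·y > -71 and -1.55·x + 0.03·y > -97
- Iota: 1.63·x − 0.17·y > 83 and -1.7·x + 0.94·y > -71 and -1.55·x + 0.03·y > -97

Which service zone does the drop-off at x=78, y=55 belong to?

Alpha

1.63·78 − 0.17·55 = 117.790, which is > 83
-1.7·78 + 0.94·55 = -80.900, which is < -71
-1.55·78 + 0.03·55 = -119.250, which is < -97
This sign pattern matches Alpha.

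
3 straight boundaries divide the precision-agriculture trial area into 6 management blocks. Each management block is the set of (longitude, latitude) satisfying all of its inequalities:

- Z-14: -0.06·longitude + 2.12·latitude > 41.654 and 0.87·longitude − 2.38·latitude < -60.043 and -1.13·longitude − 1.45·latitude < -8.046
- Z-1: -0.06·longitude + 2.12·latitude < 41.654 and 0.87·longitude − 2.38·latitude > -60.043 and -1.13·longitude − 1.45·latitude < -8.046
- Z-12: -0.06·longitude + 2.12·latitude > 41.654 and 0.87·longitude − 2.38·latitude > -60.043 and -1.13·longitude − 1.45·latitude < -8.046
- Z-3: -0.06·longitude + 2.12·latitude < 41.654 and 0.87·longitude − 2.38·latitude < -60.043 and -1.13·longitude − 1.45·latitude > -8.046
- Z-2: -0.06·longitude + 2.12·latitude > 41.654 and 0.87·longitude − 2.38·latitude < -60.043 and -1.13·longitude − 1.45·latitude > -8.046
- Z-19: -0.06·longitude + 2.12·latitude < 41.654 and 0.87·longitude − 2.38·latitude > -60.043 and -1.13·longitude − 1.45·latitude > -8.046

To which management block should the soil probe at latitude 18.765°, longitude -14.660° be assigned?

Z-1

-0.06·-14.660 + 2.12·18.765 = 40.661, which is < 41.654
0.87·-14.660 − 2.38·18.765 = -57.415, which is > -60.043
-1.13·-14.660 − 1.45·18.765 = -10.643, which is < -8.046
This sign pattern matches Z-1.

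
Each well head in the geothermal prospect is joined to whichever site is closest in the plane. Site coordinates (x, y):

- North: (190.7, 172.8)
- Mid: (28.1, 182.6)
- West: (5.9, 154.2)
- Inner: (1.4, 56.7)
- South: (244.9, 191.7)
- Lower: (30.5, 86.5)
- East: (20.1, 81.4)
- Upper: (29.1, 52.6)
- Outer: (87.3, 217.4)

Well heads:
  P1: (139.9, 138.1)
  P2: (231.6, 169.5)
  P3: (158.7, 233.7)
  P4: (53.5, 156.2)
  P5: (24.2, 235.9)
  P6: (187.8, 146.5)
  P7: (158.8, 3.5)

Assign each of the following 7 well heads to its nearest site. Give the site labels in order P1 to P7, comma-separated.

P1 → North (d²=3784.73)
P2 → South (d²=669.73)
P3 → North (d²=4732.81)
P4 → Mid (d²=1342.12)
P5 → Mid (d²=2856.10)
P6 → North (d²=700.10)
P7 → Upper (d²=19232.90)

North, South, North, Mid, Mid, North, Upper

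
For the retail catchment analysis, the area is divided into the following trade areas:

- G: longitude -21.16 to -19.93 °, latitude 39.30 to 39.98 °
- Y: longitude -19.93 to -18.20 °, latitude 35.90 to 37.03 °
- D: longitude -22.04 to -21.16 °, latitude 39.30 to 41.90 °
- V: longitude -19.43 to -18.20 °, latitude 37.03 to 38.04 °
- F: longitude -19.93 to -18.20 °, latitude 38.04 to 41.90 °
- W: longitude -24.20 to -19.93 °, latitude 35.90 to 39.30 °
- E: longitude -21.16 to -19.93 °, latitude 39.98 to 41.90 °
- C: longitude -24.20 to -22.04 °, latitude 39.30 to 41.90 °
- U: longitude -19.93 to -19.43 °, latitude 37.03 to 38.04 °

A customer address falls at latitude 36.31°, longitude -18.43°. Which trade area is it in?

The point has longitude = -18.43 and latitude = 36.31.
Only Y satisfies -19.93 ≤ longitude ≤ -18.20 and 35.90 ≤ latitude ≤ 37.03.

Y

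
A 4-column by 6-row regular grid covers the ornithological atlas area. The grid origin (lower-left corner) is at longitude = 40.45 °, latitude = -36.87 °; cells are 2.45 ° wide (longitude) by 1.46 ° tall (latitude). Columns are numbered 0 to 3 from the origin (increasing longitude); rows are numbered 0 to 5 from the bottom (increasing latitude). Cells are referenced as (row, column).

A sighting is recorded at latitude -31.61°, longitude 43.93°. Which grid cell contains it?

(3, 1)

Column index: ⌊(43.93 − 40.45) / 2.45⌋ = ⌊1.420⌋ = 1
Row offset from origin: ⌊(-31.61 − -36.87) / 1.46⌋ = ⌊3.603⌋ = 3 → row 3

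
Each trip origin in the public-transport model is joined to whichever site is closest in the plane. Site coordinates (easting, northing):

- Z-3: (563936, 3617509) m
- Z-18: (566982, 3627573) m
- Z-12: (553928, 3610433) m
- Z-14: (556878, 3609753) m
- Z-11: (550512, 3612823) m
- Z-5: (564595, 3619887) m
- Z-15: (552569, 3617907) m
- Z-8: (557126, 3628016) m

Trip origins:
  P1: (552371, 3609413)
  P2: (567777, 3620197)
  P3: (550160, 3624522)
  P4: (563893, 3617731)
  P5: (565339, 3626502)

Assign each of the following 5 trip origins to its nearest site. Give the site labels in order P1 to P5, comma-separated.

P1 → Z-12 (d²=3464649.00)
P2 → Z-5 (d²=10221224.00)
P3 → Z-15 (d²=49561506.00)
P4 → Z-3 (d²=51133.00)
P5 → Z-18 (d²=3846490.00)

Z-12, Z-5, Z-15, Z-3, Z-18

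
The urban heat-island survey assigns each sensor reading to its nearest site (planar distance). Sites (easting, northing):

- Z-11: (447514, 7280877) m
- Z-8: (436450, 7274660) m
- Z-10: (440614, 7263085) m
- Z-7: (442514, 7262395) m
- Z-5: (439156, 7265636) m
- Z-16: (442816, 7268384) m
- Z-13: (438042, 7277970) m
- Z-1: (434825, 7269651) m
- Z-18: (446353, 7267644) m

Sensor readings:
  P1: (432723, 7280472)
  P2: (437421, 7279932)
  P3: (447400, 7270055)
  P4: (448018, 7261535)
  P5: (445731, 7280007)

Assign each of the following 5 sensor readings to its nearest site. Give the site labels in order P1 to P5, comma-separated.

Z-13, Z-13, Z-18, Z-7, Z-11

P1 → Z-13 (d²=34551765.00)
P2 → Z-13 (d²=4235085.00)
P3 → Z-18 (d²=6909130.00)
P4 → Z-7 (d²=31033616.00)
P5 → Z-11 (d²=3935989.00)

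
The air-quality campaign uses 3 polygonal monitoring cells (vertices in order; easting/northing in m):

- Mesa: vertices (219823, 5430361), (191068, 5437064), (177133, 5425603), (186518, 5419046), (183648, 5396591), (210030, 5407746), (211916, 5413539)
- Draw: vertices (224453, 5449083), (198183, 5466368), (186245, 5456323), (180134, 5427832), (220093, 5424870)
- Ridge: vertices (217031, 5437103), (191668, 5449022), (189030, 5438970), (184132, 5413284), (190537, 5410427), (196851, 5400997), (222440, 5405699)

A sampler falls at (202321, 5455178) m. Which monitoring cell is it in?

Draw

Cast a ray rightward from (202321, 5455178). For each polygon, the edges (by vertex number in listed order) whose endpoints lie on opposite sides of northing = 5455178, where each meets that height, and whether that is right or left of the point:
Mesa: no edge straddles that height → 0 crossings.
Draw: 1–2 at easting≈215189.7 (right), 3–4 at easting≈185999.4 (left) → 1 crossing.
Ridge: no edge straddles that height → 0 crossings.
Only Draw has an odd count, so the point is inside Draw.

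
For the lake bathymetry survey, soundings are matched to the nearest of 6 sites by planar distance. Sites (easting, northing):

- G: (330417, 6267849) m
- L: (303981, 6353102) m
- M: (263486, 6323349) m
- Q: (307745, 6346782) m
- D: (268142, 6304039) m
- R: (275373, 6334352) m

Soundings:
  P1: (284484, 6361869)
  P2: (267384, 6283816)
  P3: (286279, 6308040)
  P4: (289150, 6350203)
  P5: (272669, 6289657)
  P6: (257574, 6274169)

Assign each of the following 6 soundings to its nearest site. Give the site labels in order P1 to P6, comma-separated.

L, D, D, L, D, D

P1 → L (d²=456993298.00)
P2 → D (d²=409544293.00)
P3 → D (d²=344958770.00)
P4 → L (d²=228362762.00)
P5 → D (d²=227335653.00)
P6 → D (d²=1003899524.00)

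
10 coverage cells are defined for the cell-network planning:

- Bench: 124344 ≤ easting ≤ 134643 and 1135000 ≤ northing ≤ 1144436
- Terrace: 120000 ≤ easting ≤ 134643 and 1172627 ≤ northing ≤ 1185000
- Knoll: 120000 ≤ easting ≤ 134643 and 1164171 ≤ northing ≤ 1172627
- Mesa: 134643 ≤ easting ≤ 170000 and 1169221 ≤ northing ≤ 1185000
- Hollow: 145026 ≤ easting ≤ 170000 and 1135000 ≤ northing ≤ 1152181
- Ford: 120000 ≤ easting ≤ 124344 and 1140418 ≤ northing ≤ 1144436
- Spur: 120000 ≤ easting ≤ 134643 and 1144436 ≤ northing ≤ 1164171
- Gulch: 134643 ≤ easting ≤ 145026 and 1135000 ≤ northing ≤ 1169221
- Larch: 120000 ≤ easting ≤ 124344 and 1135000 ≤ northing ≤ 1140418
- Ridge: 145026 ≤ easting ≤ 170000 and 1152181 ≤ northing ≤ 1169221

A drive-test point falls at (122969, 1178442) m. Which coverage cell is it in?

Terrace

The point has easting = 122969 and northing = 1178442.
Only Terrace satisfies 120000 ≤ easting ≤ 134643 and 1172627 ≤ northing ≤ 1185000.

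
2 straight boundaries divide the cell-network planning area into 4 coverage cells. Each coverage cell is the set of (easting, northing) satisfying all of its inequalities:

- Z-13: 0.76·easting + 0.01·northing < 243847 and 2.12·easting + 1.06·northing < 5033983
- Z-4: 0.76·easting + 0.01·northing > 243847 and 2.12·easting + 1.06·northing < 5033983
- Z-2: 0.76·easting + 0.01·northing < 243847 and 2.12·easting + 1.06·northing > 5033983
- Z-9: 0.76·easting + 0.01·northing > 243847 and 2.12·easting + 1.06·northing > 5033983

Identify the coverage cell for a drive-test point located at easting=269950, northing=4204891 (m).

Z-4

0.76·269950 + 0.01·4204891 = 247210.910, which is > 243847
2.12·269950 + 1.06·4204891 = 5029478.460, which is < 5033983
This sign pattern matches Z-4.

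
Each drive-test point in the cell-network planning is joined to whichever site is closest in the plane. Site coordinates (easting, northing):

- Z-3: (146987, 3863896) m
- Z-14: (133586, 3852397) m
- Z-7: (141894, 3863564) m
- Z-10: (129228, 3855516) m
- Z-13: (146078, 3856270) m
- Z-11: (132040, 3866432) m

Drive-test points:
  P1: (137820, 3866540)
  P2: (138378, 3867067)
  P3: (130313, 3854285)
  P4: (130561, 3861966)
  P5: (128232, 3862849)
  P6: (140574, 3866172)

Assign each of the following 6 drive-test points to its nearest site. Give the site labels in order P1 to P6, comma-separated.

Z-7, Z-7, Z-10, Z-11, Z-11, Z-7

P1 → Z-7 (d²=25454052.00)
P2 → Z-7 (d²=24633265.00)
P3 → Z-10 (d²=2692586.00)
P4 → Z-11 (d²=22132597.00)
P5 → Z-11 (d²=27338753.00)
P6 → Z-7 (d²=8544064.00)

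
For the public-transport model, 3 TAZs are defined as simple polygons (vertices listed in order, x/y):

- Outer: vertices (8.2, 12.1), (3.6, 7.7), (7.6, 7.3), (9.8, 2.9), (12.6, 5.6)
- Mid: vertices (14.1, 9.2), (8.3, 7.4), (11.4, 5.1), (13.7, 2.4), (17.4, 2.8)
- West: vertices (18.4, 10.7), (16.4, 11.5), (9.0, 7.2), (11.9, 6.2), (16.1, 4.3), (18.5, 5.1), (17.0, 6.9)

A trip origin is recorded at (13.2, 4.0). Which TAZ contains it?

Cast a ray rightward from (13.2, 4.0). For each polygon, the edges (by vertex number in listed order) whose endpoints lie on opposite sides of y = 4.0, where each meets that height, and whether that is right or left of the point:
Outer: 3–4 at x≈9.25 (left), 4–5 at x≈10.94 (left) → 0 crossings.
Mid: 3–4 at x≈12.34 (left), 5–1 at x≈16.78 (right) → 1 crossing.
West: no edge straddles that height → 0 crossings.
Only Mid has an odd count, so the point is inside Mid.

Mid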